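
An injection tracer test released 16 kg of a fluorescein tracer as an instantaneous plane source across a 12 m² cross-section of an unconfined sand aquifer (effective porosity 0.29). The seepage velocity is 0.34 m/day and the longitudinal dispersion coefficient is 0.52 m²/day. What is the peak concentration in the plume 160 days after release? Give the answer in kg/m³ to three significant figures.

0.142 kg/m³

The peak of an instantaneous 1D plume sits at x = vt; there the Gaussian factor is 1 and C_max = M/(n_e·A·√(4πDt)), where n_e·A is the pore area the mass is dissolved in.
√(4πDt) = √(4π × 0.52 × 160) = 32.33 m, so C_max = 16/(0.29 × 12 × 32.33) = 0.142 kg/m³.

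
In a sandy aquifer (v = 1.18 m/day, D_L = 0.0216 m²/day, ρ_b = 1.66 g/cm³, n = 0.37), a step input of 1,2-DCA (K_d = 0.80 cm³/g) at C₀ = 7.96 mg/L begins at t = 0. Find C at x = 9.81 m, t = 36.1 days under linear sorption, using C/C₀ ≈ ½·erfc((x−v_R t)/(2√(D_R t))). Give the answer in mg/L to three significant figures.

Retardation factor R = 1 + ρ_b·K_d/n = 1 + 1.66 × 0.80/0.37 = 4.589.
Sorption retards both mechanisms: v_R = v/R = 0.2571 m/day, D_R = D/R = 0.004707 m²/day.
v_R·t = 0.2571 × 36.1 = 9.28131 m; 2√(D_R t) = 0.8244 m; argument = (9.81 − 9.28131)/0.8244 = 0.6413.
C = C₀ × ½·erfc(0.6413) = 7.96 × 0.1822 = 1.45 mg/L.

1.45 mg/L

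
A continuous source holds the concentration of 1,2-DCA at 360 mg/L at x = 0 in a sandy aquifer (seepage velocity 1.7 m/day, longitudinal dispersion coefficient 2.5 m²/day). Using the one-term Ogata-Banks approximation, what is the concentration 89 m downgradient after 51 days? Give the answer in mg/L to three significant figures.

For a continuous step input, C/C₀ ≈ ½·erfc((x−vt)/(2√(Dt))).
vt = 1.7 × 51 = 86.7 m and 2√(Dt) = 2√(2.5 × 51) = 22.58 m.
Argument (x−vt)/(2√(Dt)) = (89 − 86.7)/22.58 = 0.1019; ½·erfc(0.1019) = 0.4427.
C = 360 × 0.4427 = 159 mg/L.

159 mg/L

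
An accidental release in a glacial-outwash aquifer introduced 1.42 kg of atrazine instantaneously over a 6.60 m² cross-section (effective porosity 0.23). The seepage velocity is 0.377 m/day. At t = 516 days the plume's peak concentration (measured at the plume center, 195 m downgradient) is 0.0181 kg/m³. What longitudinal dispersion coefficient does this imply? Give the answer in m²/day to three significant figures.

0.412 m²/day

At the plume center C_max = M/(n_e·A·√(4πDt)), so D = M²/(4πt·(n_e·A·C_max)²).
n_e·A·C_max = 0.23 × 6.60 × 0.0181 = 0.02748 kg/m.
D = 1.42²/(4π × 516 × 0.02748²) = 0.412 m²/day.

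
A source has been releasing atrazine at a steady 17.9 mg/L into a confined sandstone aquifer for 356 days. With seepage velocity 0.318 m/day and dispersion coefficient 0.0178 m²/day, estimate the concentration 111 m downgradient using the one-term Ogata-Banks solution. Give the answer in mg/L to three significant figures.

For a continuous step input, C/C₀ ≈ ½·erfc((x−vt)/(2√(Dt))).
vt = 0.318 × 356 = 113.208 m and 2√(Dt) = 2√(0.0178 × 356) = 5.035 m.
Argument (x−vt)/(2√(Dt)) = (111 − 113.208)/5.035 = -0.4385; ½·erfc(-0.4385) = 0.7324.
C = 17.9 × 0.7324 = 13.1 mg/L.

13.1 mg/L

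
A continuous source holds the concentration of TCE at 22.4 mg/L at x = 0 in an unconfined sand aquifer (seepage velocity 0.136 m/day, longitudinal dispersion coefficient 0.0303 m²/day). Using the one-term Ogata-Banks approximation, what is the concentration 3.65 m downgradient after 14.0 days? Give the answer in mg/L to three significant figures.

0.650 mg/L

For a continuous step input, C/C₀ ≈ ½·erfc((x−vt)/(2√(Dt))).
vt = 0.136 × 14.0 = 1.904 m and 2√(Dt) = 2√(0.0303 × 14.0) = 1.303 m.
Argument (x−vt)/(2√(Dt)) = (3.65 − 1.904)/1.303 = 1.340; ½·erfc(1.340) = 0.02904.
C = 22.4 × 0.02904 = 0.650 mg/L.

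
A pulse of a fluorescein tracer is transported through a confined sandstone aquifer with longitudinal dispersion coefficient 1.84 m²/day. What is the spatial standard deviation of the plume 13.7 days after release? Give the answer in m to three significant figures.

Dispersive spreading gives a Gaussian with σ² = 2Dt; advection only shifts the center.
σ = √(2 × 1.84 × 13.7) = 7.10 m.

7.10 m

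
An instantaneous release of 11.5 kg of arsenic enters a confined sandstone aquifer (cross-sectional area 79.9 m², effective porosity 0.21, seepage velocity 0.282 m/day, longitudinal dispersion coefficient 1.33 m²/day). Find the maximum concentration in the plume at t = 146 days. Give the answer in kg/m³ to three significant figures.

0.0139 kg/m³

The peak of an instantaneous 1D plume sits at x = vt; there the Gaussian factor is 1 and C_max = M/(n_e·A·√(4πDt)), where n_e·A is the pore area the mass is dissolved in.
√(4πDt) = √(4π × 1.33 × 146) = 49.40 m, so C_max = 11.5/(0.21 × 79.9 × 49.40) = 0.0139 kg/m³.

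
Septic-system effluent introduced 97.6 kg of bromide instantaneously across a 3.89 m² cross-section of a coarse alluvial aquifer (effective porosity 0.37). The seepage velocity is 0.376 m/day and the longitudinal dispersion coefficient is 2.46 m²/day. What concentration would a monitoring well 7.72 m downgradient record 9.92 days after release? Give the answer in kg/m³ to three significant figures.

3.29 kg/m³

For an instantaneous plane source, C(x,t) = M/(n_e·A·√(4πDt)) · exp(−(x−vt)²/(4Dt)), with n_e·A the pore (flow) area.
Plume center vt = 0.376 × 9.92 = 3.72992 m, so the well at 7.72 m is 3.99008 m downgradient of the peak.
√(4πDt) = 17.51 m, giving peak height M/(n_e·A·√(4πDt)) = 97.6/(0.37 × 3.89 × 17.51) = 3.873 kg/m³.
(x−vt)²/(4Dt) = (3.99008)²/(4 × 2.46 × 9.92) = 0.1631; exp(−0.1631) = 0.8495.
C = 3.873 × 0.8495 = 3.29 kg/m³.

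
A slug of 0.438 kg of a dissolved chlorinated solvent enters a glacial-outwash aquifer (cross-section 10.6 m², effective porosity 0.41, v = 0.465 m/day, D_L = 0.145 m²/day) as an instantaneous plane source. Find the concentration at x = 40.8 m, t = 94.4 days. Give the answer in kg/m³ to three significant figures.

For an instantaneous plane source, C(x,t) = M/(n_e·A·√(4πDt)) · exp(−(x−vt)²/(4Dt)), with n_e·A the pore (flow) area.
Plume center vt = 0.465 × 94.4 = 43.896 m, so the well at 40.8 m is 3.096 m upgradient of the peak.
√(4πDt) = 13.12 m, giving peak height M/(n_e·A·√(4πDt)) = 0.438/(0.41 × 10.6 × 13.12) = 0.007682 kg/m³.
(x−vt)²/(4Dt) = (-3.096)²/(4 × 0.145 × 94.4) = 0.1751; exp(−0.1751) = 0.8394.
C = 0.007682 × 0.8394 = 0.00645 kg/m³.

0.00645 kg/m³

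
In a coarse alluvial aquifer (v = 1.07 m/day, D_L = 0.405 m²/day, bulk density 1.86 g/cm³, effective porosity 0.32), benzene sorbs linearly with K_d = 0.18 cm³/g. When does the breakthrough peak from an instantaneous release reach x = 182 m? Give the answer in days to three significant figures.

347 days

Retardation factor R = 1 + ρ_b·K_d/n = 1 + 1.86 × 0.18/0.32 = 2.046.
Sorption retards both mechanisms: v_R = v/R = 0.5230 m/day, D_R = D/R = 0.1979 m²/day.
Peak time from v_R²t² + 2D_R t − x² = 0: t = (√(D_R² + v_R²x²) − D_R)/v_R².
√(D_R² + v_R²x²) = √(0.1979² + 0.5230² × 182²) = 95.19; v_R² = 0.2735.
t = (95.19 − 0.1979)/0.2735 = 347 days.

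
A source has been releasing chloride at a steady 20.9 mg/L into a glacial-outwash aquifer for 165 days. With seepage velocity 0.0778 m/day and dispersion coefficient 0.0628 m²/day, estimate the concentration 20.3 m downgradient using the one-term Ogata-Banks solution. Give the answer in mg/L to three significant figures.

1.06 mg/L

For a continuous step input, C/C₀ ≈ ½·erfc((x−vt)/(2√(Dt))).
vt = 0.0778 × 165 = 12.837 m and 2√(Dt) = 2√(0.0628 × 165) = 6.438 m.
Argument (x−vt)/(2√(Dt)) = (20.3 − 12.837)/6.438 = 1.159; ½·erfc(1.159) = 0.05060.
C = 20.9 × 0.05060 = 1.06 mg/L.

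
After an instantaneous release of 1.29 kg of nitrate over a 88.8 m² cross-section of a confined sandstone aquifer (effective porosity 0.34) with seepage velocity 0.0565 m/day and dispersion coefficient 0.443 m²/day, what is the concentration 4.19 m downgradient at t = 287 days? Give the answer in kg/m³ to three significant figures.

0.000804 kg/m³

For an instantaneous plane source, C(x,t) = M/(n_e·A·√(4πDt)) · exp(−(x−vt)²/(4Dt)), with n_e·A the pore (flow) area.
Plume center vt = 0.0565 × 287 = 16.2155 m, so the well at 4.19 m is 12.0255 m upgradient of the peak.
√(4πDt) = 39.97 m, giving peak height M/(n_e·A·√(4πDt)) = 1.29/(0.34 × 88.8 × 39.97) = 0.001069 kg/m³.
(x−vt)²/(4Dt) = (-12.0255)²/(4 × 0.443 × 287) = 0.2844; exp(−0.2844) = 0.7525.
C = 0.001069 × 0.7525 = 0.000804 kg/m³.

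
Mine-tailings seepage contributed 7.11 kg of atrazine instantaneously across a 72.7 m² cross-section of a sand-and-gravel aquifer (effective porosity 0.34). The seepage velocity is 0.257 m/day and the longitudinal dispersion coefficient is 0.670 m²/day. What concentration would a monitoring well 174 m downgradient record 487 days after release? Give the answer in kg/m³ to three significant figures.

0.000722 kg/m³

For an instantaneous plane source, C(x,t) = M/(n_e·A·√(4πDt)) · exp(−(x−vt)²/(4Dt)), with n_e·A the pore (flow) area.
Plume center vt = 0.257 × 487 = 125.159 m, so the well at 174 m is 48.841 m downgradient of the peak.
√(4πDt) = 64.03 m, giving peak height M/(n_e·A·√(4πDt)) = 7.11/(0.34 × 72.7 × 64.03) = 0.004492 kg/m³.
(x−vt)²/(4Dt) = (48.841)²/(4 × 0.670 × 487) = 1.828; exp(−1.828) = 0.1607.
C = 0.004492 × 0.1607 = 0.000722 kg/m³.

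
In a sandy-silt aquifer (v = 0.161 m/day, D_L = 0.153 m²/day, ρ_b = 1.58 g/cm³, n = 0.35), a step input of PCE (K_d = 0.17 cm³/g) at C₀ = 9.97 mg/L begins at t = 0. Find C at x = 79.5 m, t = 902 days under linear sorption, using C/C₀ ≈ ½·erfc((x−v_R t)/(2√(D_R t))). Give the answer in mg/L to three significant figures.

5.83 mg/L

Retardation factor R = 1 + ρ_b·K_d/n = 1 + 1.58 × 0.17/0.35 = 1.767.
Sorption retards both mechanisms: v_R = v/R = 0.09111 m/day, D_R = D/R = 0.08659 m²/day.
v_R·t = 0.09111 × 902 = 82.18122 m; 2√(D_R t) = 17.68 m; argument = (79.5 − 82.18122)/17.68 = -0.1517.
C = C₀ × ½·erfc(-0.1517) = 9.97 × 0.5849 = 5.83 mg/L.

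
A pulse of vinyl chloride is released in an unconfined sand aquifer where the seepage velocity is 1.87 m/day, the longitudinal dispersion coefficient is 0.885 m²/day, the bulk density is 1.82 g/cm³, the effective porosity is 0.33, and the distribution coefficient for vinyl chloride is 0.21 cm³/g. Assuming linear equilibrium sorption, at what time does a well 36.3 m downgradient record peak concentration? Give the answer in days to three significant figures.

Retardation factor R = 1 + ρ_b·K_d/n = 1 + 1.82 × 0.21/0.33 = 2.158.
Sorption retards both mechanisms: v_R = v/R = 0.8665 m/day, D_R = D/R = 0.4101 m²/day.
Peak time from v_R²t² + 2D_R t − x² = 0: t = (√(D_R² + v_R²x²) − D_R)/v_R².
√(D_R² + v_R²x²) = √(0.4101² + 0.8665² × 36.3²) = 31.46; v_R² = 0.7508.
t = (31.46 − 0.4101)/0.7508 = 41.4 days.

41.4 days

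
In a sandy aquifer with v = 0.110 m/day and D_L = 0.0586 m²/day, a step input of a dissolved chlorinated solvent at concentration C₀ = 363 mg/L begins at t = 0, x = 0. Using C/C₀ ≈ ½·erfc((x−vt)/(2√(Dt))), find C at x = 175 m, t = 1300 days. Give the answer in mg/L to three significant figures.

For a continuous step input, C/C₀ ≈ ½·erfc((x−vt)/(2√(Dt))).
vt = 0.110 × 1300 = 143 m and 2√(Dt) = 2√(0.0586 × 1300) = 17.46 m.
Argument (x−vt)/(2√(Dt)) = (175 − 143)/17.46 = 1.833; ½·erfc(1.833) = 0.004767.
C = 363 × 0.004767 = 1.73 mg/L.

1.73 mg/L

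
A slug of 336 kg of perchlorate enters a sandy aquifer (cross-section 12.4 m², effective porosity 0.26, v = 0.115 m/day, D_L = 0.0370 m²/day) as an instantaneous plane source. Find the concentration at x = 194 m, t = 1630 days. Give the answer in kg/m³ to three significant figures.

3.17 kg/m³

For an instantaneous plane source, C(x,t) = M/(n_e·A·√(4πDt)) · exp(−(x−vt)²/(4Dt)), with n_e·A the pore (flow) area.
Plume center vt = 0.115 × 1630 = 187.45 m, so the well at 194 m is 6.55 m downgradient of the peak.
√(4πDt) = 27.53 m, giving peak height M/(n_e·A·√(4πDt)) = 336/(0.26 × 12.4 × 27.53) = 3.786 kg/m³.
(x−vt)²/(4Dt) = (6.55)²/(4 × 0.0370 × 1630) = 0.1778; exp(−0.1778) = 0.8371.
C = 3.786 × 0.8371 = 3.17 kg/m³.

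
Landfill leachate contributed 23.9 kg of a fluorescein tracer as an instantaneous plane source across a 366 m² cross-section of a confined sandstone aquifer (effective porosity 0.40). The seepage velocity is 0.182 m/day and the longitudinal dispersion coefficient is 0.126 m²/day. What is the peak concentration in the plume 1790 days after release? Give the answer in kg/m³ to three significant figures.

0.00307 kg/m³

The peak of an instantaneous 1D plume sits at x = vt; there the Gaussian factor is 1 and C_max = M/(n_e·A·√(4πDt)), where n_e·A is the pore area the mass is dissolved in.
√(4πDt) = √(4π × 0.126 × 1790) = 53.24 m, so C_max = 23.9/(0.40 × 366 × 53.24) = 0.00307 kg/m³.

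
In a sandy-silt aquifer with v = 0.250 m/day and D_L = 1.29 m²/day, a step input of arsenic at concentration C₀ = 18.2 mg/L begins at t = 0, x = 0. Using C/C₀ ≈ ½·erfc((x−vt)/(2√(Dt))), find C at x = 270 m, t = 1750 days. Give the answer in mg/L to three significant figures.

18.1 mg/L

For a continuous step input, C/C₀ ≈ ½·erfc((x−vt)/(2√(Dt))).
vt = 0.250 × 1750 = 437.5 m and 2√(Dt) = 2√(1.29 × 1750) = 95.03 m.
Argument (x−vt)/(2√(Dt)) = (270 − 437.5)/95.03 = -1.763; ½·erfc(-1.763) = 0.9937.
C = 18.2 × 0.9937 = 18.1 mg/L.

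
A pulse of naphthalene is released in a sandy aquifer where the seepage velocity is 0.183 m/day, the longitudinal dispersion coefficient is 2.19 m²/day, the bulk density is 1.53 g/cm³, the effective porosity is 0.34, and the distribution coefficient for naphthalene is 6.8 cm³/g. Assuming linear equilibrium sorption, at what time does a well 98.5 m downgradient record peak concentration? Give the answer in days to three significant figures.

15100 days

Retardation factor R = 1 + ρ_b·K_d/n = 1 + 1.53 × 6.8/0.34 = 31.60.
Sorption retards both mechanisms: v_R = v/R = 0.005791 m/day, D_R = D/R = 0.06930 m²/day.
Peak time from v_R²t² + 2D_R t − x² = 0: t = (√(D_R² + v_R²x²) − D_R)/v_R².
√(D_R² + v_R²x²) = √(0.06930² + 0.005791² × 98.5²) = 0.5746; v_R² = 3.354e-05.
t = (0.5746 − 0.06930)/3.354e-05 = 15100 days.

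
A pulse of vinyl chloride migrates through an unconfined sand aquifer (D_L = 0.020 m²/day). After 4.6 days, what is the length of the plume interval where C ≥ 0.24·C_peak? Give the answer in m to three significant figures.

1.45 m

The plume is Gaussian with σ = √(2Dt) = √(2 × 0.020 × 4.6) = 0.4290 m.
C/C_peak = exp(−Δx²/(2σ²)) = 0.24 ⇒ Δx = σ·√(−2 ln 0.24) = 0.4290 × 1.689 = 0.7246 m.
Width = 2Δx = 1.45 m.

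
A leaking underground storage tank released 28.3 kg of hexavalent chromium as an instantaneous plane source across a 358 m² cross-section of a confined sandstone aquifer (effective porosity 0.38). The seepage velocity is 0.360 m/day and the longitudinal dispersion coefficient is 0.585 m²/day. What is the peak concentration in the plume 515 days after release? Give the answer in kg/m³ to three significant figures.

0.00338 kg/m³

The peak of an instantaneous 1D plume sits at x = vt; there the Gaussian factor is 1 and C_max = M/(n_e·A·√(4πDt)), where n_e·A is the pore area the mass is dissolved in.
√(4πDt) = √(4π × 0.585 × 515) = 61.53 m, so C_max = 28.3/(0.38 × 358 × 61.53) = 0.00338 kg/m³.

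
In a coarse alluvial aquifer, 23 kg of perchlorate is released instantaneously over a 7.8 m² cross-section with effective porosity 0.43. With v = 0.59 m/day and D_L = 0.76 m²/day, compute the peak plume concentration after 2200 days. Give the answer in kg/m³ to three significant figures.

The peak of an instantaneous 1D plume sits at x = vt; there the Gaussian factor is 1 and C_max = M/(n_e·A·√(4πDt)), where n_e·A is the pore area the mass is dissolved in.
√(4πDt) = √(4π × 0.76 × 2200) = 145.0 m, so C_max = 23/(0.43 × 7.8 × 145.0) = 0.0473 kg/m³.

0.0473 kg/m³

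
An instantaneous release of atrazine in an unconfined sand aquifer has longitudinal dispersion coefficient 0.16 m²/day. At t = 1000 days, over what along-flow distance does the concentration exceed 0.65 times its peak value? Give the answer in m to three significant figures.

33.2 m

The plume is Gaussian with σ = √(2Dt) = √(2 × 0.16 × 1000) = 17.89 m.
C/C_peak = exp(−Δx²/(2σ²)) = 0.65 ⇒ Δx = σ·√(−2 ln 0.65) = 17.89 × 0.9282 = 16.61 m.
Width = 2Δx = 33.2 m.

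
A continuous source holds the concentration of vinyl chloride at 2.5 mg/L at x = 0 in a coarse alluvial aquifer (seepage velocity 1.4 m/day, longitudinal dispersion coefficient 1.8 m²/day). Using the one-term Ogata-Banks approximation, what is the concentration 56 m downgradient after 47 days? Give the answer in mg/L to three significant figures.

For a continuous step input, C/C₀ ≈ ½·erfc((x−vt)/(2√(Dt))).
vt = 1.4 × 47 = 65.8 m and 2√(Dt) = 2√(1.8 × 47) = 18.40 m.
Argument (x−vt)/(2√(Dt)) = (56 − 65.8)/18.40 = -0.5326; ½·erfc(-0.5326) = 0.7743.
C = 2.5 × 0.7743 = 1.94 mg/L.

1.94 mg/L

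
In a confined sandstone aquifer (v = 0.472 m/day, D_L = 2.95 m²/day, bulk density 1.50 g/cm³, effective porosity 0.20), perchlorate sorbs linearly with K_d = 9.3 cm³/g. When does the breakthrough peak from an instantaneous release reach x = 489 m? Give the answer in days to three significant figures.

Retardation factor R = 1 + ρ_b·K_d/n = 1 + 1.50 × 9.3/0.20 = 70.75.
Sorption retards both mechanisms: v_R = v/R = 0.006671 m/day, D_R = D/R = 0.04170 m²/day.
Peak time from v_R²t² + 2D_R t − x² = 0: t = (√(D_R² + v_R²x²) − D_R)/v_R².
√(D_R² + v_R²x²) = √(0.04170² + 0.006671² × 489²) = 3.262; v_R² = 4.450e-05.
t = (3.262 − 0.04170)/4.450e-05 = 72400 days.

72400 days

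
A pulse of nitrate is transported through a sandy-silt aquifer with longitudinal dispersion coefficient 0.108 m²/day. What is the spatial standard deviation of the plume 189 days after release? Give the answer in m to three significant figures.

6.39 m

Dispersive spreading gives a Gaussian with σ² = 2Dt; advection only shifts the center.
σ = √(2 × 0.108 × 189) = 6.39 m.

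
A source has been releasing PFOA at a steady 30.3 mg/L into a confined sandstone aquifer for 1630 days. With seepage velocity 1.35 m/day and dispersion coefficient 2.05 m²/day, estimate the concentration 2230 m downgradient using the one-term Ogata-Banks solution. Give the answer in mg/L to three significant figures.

For a continuous step input, C/C₀ ≈ ½·erfc((x−vt)/(2√(Dt))).
vt = 1.35 × 1630 = 2200.5 m and 2√(Dt) = 2√(2.05 × 1630) = 115.6 m.
Argument (x−vt)/(2√(Dt)) = (2230 − 2200.5)/115.6 = 0.2552; ½·erfc(0.2552) = 0.3591.
C = 30.3 × 0.3591 = 10.9 mg/L.

10.9 mg/L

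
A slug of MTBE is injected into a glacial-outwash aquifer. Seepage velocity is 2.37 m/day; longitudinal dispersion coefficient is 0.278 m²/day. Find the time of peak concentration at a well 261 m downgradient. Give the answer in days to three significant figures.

110 days

For the 1D instantaneous-source solution, setting ∂C/∂t = 0 at fixed x gives v²t² + 2Dt − x² = 0, so t = (√(D² + v²x²) − D)/v².
√(D² + v²x²) = √(0.278² + 2.37² × 261²) = 618.6; v² = 5.6169.
t = (618.6 − 0.278)/5.6169 = 110 days (vs. the pure-advection estimate x/v = 110 d).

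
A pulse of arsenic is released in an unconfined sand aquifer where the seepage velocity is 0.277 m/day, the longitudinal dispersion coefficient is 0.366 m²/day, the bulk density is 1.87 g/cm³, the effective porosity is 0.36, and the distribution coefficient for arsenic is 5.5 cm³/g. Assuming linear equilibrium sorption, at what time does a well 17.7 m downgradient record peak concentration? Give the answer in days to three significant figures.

Retardation factor R = 1 + ρ_b·K_d/n = 1 + 1.87 × 5.5/0.36 = 29.57.
Sorption retards both mechanisms: v_R = v/R = 0.009368 m/day, D_R = D/R = 0.01238 m²/day.
Peak time from v_R²t² + 2D_R t − x² = 0: t = (√(D_R² + v_R²x²) − D_R)/v_R².
√(D_R² + v_R²x²) = √(0.01238² + 0.009368² × 17.7²) = 0.1663; v_R² = 8.776e-05.
t = (0.1663 − 0.01238)/8.776e-05 = 1750 days.

1750 days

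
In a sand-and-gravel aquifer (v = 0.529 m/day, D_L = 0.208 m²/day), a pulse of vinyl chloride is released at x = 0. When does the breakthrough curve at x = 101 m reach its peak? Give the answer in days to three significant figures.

For the 1D instantaneous-source solution, setting ∂C/∂t = 0 at fixed x gives v²t² + 2Dt − x² = 0, so t = (√(D² + v²x²) − D)/v².
√(D² + v²x²) = √(0.208² + 0.529² × 101²) = 53.43; v² = 0.279841.
t = (53.43 − 0.208)/0.279841 = 190 days (vs. the pure-advection estimate x/v = 191 d).

190 days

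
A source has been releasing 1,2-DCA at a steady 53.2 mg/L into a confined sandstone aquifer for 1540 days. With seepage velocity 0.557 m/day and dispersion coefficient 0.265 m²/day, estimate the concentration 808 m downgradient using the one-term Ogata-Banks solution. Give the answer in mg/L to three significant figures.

51.0 mg/L

For a continuous step input, C/C₀ ≈ ½·erfc((x−vt)/(2√(Dt))).
vt = 0.557 × 1540 = 857.78 m and 2√(Dt) = 2√(0.265 × 1540) = 40.40 m.
Argument (x−vt)/(2√(Dt)) = (808 − 857.78)/40.40 = -1.232; ½·erfc(-1.232) = 0.9593.
C = 53.2 × 0.9593 = 51.0 mg/L.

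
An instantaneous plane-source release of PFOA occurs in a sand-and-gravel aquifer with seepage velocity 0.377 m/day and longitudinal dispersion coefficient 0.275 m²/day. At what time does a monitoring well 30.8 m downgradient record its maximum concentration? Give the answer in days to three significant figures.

For the 1D instantaneous-source solution, setting ∂C/∂t = 0 at fixed x gives v²t² + 2Dt − x² = 0, so t = (√(D² + v²x²) − D)/v².
√(D² + v²x²) = √(0.275² + 0.377² × 30.8²) = 11.61; v² = 0.142129.
t = (11.61 − 0.275)/0.142129 = 79.8 days (vs. the pure-advection estimate x/v = 81.7 d).

79.8 days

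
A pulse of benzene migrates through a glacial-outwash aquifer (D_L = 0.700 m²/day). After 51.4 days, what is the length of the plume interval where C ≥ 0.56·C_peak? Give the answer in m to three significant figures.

The plume is Gaussian with σ = √(2Dt) = √(2 × 0.700 × 51.4) = 8.483 m.
C/C_peak = exp(−Δx²/(2σ²)) = 0.56 ⇒ Δx = σ·√(−2 ln 0.56) = 8.483 × 1.077 = 9.136 m.
Width = 2Δx = 18.3 m.

18.3 m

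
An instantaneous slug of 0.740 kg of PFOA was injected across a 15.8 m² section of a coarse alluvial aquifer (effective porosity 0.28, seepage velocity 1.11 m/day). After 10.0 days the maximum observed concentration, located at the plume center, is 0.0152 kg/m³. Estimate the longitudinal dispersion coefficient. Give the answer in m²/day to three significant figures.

At the plume center C_max = M/(n_e·A·√(4πDt)), so D = M²/(4πt·(n_e·A·C_max)²).
n_e·A·C_max = 0.28 × 15.8 × 0.0152 = 0.06724 kg/m.
D = 0.740²/(4π × 10.0 × 0.06724²) = 0.964 m²/day.

0.964 m²/day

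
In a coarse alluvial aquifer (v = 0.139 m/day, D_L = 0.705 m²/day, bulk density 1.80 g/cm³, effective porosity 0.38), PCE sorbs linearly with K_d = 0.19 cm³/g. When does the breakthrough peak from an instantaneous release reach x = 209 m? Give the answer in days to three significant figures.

2790 days

Retardation factor R = 1 + ρ_b·K_d/n = 1 + 1.80 × 0.19/0.38 = 1.900.
Sorption retards both mechanisms: v_R = v/R = 0.07316 m/day, D_R = D/R = 0.3711 m²/day.
Peak time from v_R²t² + 2D_R t − x² = 0: t = (√(D_R² + v_R²x²) − D_R)/v_R².
√(D_R² + v_R²x²) = √(0.3711² + 0.07316² × 209²) = 15.29; v_R² = 0.005352.
t = (15.29 − 0.3711)/0.005352 = 2790 days.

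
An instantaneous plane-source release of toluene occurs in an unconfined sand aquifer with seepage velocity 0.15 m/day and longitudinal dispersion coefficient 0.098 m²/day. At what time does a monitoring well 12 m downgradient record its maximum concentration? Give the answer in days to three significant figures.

75.8 days

For the 1D instantaneous-source solution, setting ∂C/∂t = 0 at fixed x gives v²t² + 2Dt − x² = 0, so t = (√(D² + v²x²) − D)/v².
√(D² + v²x²) = √(0.098² + 0.15² × 12²) = 1.803; v² = 0.0225.
t = (1.803 − 0.098)/0.0225 = 75.8 days (vs. the pure-advection estimate x/v = 80.0 d).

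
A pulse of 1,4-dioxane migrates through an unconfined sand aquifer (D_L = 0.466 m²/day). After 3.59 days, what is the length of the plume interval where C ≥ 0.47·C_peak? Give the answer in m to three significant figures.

4.50 m

The plume is Gaussian with σ = √(2Dt) = √(2 × 0.466 × 3.59) = 1.829 m.
C/C_peak = exp(−Δx²/(2σ²)) = 0.47 ⇒ Δx = σ·√(−2 ln 0.47) = 1.829 × 1.229 = 2.248 m.
Width = 2Δx = 4.50 m.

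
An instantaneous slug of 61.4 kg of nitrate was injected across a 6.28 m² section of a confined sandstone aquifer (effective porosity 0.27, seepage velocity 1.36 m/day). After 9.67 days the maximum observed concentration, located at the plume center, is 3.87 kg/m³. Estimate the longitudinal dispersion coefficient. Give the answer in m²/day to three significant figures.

At the plume center C_max = M/(n_e·A·√(4πDt)), so D = M²/(4πt·(n_e·A·C_max)²).
n_e·A·C_max = 0.27 × 6.28 × 3.87 = 6.562 kg/m.
D = 61.4²/(4π × 9.67 × 6.562²) = 0.720 m²/day.

0.720 m²/day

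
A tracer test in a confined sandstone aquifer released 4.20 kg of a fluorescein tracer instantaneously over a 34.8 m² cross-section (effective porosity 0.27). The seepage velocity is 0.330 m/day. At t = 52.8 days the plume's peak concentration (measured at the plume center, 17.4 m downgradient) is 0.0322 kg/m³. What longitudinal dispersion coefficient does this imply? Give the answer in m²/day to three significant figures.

At the plume center C_max = M/(n_e·A·√(4πDt)), so D = M²/(4πt·(n_e·A·C_max)²).
n_e·A·C_max = 0.27 × 34.8 × 0.0322 = 0.3026 kg/m.
D = 4.20²/(4π × 52.8 × 0.3026²) = 0.290 m²/day.

0.290 m²/day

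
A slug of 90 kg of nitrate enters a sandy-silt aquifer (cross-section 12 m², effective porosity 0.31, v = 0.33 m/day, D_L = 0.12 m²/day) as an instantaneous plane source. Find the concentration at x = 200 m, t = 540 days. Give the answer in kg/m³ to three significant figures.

0.136 kg/m³

For an instantaneous plane source, C(x,t) = M/(n_e·A·√(4πDt)) · exp(−(x−vt)²/(4Dt)), with n_e·A the pore (flow) area.
Plume center vt = 0.33 × 540 = 178.2 m, so the well at 200 m is 21.8 m downgradient of the peak.
√(4πDt) = 28.54 m, giving peak height M/(n_e·A·√(4πDt)) = 90/(0.31 × 12 × 28.54) = 0.8477 kg/m³.
(x−vt)²/(4Dt) = (21.8)²/(4 × 0.12 × 540) = 1.833; exp(−1.833) = 0.1599.
C = 0.8477 × 0.1599 = 0.136 kg/m³.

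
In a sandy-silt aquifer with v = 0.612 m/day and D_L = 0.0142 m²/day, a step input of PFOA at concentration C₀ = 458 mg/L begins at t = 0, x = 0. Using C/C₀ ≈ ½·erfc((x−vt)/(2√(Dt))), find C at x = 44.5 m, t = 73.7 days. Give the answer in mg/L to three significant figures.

303 mg/L

For a continuous step input, C/C₀ ≈ ½·erfc((x−vt)/(2√(Dt))).
vt = 0.612 × 73.7 = 45.1044 m and 2√(Dt) = 2√(0.0142 × 73.7) = 2.046 m.
Argument (x−vt)/(2√(Dt)) = (44.5 − 45.1044)/2.046 = -0.2954; ½·erfc(-0.2954) = 0.6619.
C = 458 × 0.6619 = 303 mg/L.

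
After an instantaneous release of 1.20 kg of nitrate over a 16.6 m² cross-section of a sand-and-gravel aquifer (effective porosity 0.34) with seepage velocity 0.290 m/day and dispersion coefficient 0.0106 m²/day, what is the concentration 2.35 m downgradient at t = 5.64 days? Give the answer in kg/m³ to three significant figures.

For an instantaneous plane source, C(x,t) = M/(n_e·A·√(4πDt)) · exp(−(x−vt)²/(4Dt)), with n_e·A the pore (flow) area.
Plume center vt = 0.290 × 5.64 = 1.6356 m, so the well at 2.35 m is 0.7144 m downgradient of the peak.
√(4πDt) = 0.8668 m, giving peak height M/(n_e·A·√(4πDt)) = 1.20/(0.34 × 16.6 × 0.8668) = 0.2453 kg/m³.
(x−vt)²/(4Dt) = (0.7144)²/(4 × 0.0106 × 5.64) = 2.134; exp(−2.134) = 0.1184.
C = 0.2453 × 0.1184 = 0.0290 kg/m³.

0.0290 kg/m³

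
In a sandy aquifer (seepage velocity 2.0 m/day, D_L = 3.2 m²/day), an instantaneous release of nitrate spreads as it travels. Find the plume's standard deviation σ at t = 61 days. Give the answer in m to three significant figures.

Dispersive spreading gives a Gaussian with σ² = 2Dt; advection only shifts the center.
σ = √(2 × 3.2 × 61) = 19.8 m.

19.8 m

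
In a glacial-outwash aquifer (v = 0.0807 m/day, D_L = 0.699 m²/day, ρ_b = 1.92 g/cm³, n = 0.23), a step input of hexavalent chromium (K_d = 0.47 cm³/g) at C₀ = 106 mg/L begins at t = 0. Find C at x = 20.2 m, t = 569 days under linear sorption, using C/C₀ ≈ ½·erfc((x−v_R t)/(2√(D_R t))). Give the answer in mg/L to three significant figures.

Retardation factor R = 1 + ρ_b·K_d/n = 1 + 1.92 × 0.47/0.23 = 4.923.
Sorption retards both mechanisms: v_R = v/R = 0.01639 m/day, D_R = D/R = 0.1420 m²/day.
v_R·t = 0.01639 × 569 = 9.32591 m; 2√(D_R t) = 17.98 m; argument = (20.2 − 9.32591)/17.98 = 0.6048.
C = C₀ × ½·erfc(0.6048) = 106 × 0.1962 = 20.8 mg/L.

20.8 mg/L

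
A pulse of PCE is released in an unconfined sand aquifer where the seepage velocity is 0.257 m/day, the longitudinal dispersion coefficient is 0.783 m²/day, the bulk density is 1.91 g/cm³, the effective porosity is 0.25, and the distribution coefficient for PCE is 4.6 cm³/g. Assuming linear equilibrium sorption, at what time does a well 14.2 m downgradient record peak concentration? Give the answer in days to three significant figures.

Retardation factor R = 1 + ρ_b·K_d/n = 1 + 1.91 × 4.6/0.25 = 36.14.
Sorption retards both mechanisms: v_R = v/R = 0.007111 m/day, D_R = D/R = 0.02167 m²/day.
Peak time from v_R²t² + 2D_R t − x² = 0: t = (√(D_R² + v_R²x²) − D_R)/v_R².
√(D_R² + v_R²x²) = √(0.02167² + 0.007111² × 14.2²) = 0.1033; v_R² = 5.057e-05.
t = (0.1033 − 0.02167)/5.057e-05 = 1610 days.

1610 days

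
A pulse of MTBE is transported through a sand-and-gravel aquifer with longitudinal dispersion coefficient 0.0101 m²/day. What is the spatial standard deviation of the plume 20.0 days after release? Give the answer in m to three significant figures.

0.636 m

Dispersive spreading gives a Gaussian with σ² = 2Dt; advection only shifts the center.
σ = √(2 × 0.0101 × 20.0) = 0.636 m.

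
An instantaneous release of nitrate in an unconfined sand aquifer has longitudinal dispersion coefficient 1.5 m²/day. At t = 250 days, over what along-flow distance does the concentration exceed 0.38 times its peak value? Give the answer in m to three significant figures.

76.2 m

The plume is Gaussian with σ = √(2Dt) = √(2 × 1.5 × 250) = 27.39 m.
C/C_peak = exp(−Δx²/(2σ²)) = 0.38 ⇒ Δx = σ·√(−2 ln 0.38) = 27.39 × 1.391 = 38.10 m.
Width = 2Δx = 76.2 m.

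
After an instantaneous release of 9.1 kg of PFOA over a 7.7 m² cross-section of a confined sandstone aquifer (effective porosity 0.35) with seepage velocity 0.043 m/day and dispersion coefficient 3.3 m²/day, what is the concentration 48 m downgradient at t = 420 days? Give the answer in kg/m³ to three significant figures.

0.0218 kg/m³

For an instantaneous plane source, C(x,t) = M/(n_e·A·√(4πDt)) · exp(−(x−vt)²/(4Dt)), with n_e·A the pore (flow) area.
Plume center vt = 0.043 × 420 = 18.06 m, so the well at 48 m is 29.94 m downgradient of the peak.
√(4πDt) = 132.0 m, giving peak height M/(n_e·A·√(4πDt)) = 9.1/(0.35 × 7.7 × 132.0) = 0.02558 kg/m³.
(x−vt)²/(4Dt) = (29.94)²/(4 × 3.3 × 420) = 0.1617; exp(−0.1617) = 0.8507.
C = 0.02558 × 0.8507 = 0.0218 kg/m³.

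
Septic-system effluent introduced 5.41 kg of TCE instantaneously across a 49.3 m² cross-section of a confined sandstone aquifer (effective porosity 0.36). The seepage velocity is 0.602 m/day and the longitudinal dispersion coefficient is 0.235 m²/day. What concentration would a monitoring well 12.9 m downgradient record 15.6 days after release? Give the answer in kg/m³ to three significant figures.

For an instantaneous plane source, C(x,t) = M/(n_e·A·√(4πDt)) · exp(−(x−vt)²/(4Dt)), with n_e·A the pore (flow) area.
Plume center vt = 0.602 × 15.6 = 9.3912 m, so the well at 12.9 m is 3.5088 m downgradient of the peak.
√(4πDt) = 6.787 m, giving peak height M/(n_e·A·√(4πDt)) = 5.41/(0.36 × 49.3 × 6.787) = 0.04491 kg/m³.
(x−vt)²/(4Dt) = (3.5088)²/(4 × 0.235 × 15.6) = 0.8396; exp(−0.8396) = 0.4319.
C = 0.04491 × 0.4319 = 0.0194 kg/m³.

0.0194 kg/m³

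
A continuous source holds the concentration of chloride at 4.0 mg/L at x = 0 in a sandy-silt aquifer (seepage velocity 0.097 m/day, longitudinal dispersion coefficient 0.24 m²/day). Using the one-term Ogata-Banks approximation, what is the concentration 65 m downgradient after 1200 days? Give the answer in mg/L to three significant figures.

For a continuous step input, C/C₀ ≈ ½·erfc((x−vt)/(2√(Dt))).
vt = 0.097 × 1200 = 116.4 m and 2√(Dt) = 2√(0.24 × 1200) = 33.94 m.
Argument (x−vt)/(2√(Dt)) = (65 − 116.4)/33.94 = -1.514; ½·erfc(-1.514) = 0.9839.
C = 4.0 × 0.9839 = 3.94 mg/L.

3.94 mg/L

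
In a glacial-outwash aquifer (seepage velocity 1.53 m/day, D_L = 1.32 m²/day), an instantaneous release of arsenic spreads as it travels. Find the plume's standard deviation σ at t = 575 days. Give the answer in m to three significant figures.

Dispersive spreading gives a Gaussian with σ² = 2Dt; advection only shifts the center.
σ = √(2 × 1.32 × 575) = 39.0 m.

39.0 m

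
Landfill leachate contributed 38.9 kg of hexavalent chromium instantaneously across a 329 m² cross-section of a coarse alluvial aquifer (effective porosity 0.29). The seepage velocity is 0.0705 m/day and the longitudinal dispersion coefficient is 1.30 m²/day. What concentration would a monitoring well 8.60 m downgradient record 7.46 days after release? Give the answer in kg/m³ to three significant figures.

For an instantaneous plane source, C(x,t) = M/(n_e·A·√(4πDt)) · exp(−(x−vt)²/(4Dt)), with n_e·A the pore (flow) area.
Plume center vt = 0.0705 × 7.46 = 0.52593 m, so the well at 8.60 m is 8.07407 m downgradient of the peak.
√(4πDt) = 11.04 m, giving peak height M/(n_e·A·√(4πDt)) = 38.9/(0.29 × 329 × 11.04) = 0.03693 kg/m³.
(x−vt)²/(4Dt) = (8.07407)²/(4 × 1.30 × 7.46) = 1.681; exp(−1.681) = 0.1862.
C = 0.03693 × 0.1862 = 0.00688 kg/m³.

0.00688 kg/m³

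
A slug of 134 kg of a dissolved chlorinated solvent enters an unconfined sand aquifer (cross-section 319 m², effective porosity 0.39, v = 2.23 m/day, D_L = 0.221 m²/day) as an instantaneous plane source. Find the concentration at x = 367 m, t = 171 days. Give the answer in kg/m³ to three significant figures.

For an instantaneous plane source, C(x,t) = M/(n_e·A·√(4πDt)) · exp(−(x−vt)²/(4Dt)), with n_e·A the pore (flow) area.
Plume center vt = 2.23 × 171 = 381.33 m, so the well at 367 m is 14.33 m upgradient of the peak.
√(4πDt) = 21.79 m, giving peak height M/(n_e·A·√(4πDt)) = 134/(0.39 × 319 × 21.79) = 0.04943 kg/m³.
(x−vt)²/(4Dt) = (-14.33)²/(4 × 0.221 × 171) = 1.358; exp(−1.358) = 0.2572.
C = 0.04943 × 0.2572 = 0.0127 kg/m³.

0.0127 kg/m³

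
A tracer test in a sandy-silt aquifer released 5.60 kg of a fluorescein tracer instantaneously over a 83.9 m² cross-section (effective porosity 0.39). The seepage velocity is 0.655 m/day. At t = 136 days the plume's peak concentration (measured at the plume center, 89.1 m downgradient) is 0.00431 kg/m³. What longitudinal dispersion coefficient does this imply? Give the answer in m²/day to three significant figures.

At the plume center C_max = M/(n_e·A·√(4πDt)), so D = M²/(4πt·(n_e·A·C_max)²).
n_e·A·C_max = 0.39 × 83.9 × 0.00431 = 0.1410 kg/m.
D = 5.60²/(4π × 136 × 0.1410²) = 0.923 m²/day.

0.923 m²/day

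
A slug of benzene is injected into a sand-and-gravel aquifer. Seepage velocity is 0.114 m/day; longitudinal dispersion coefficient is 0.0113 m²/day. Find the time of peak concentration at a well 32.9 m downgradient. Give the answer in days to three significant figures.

288 days

For the 1D instantaneous-source solution, setting ∂C/∂t = 0 at fixed x gives v²t² + 2Dt − x² = 0, so t = (√(D² + v²x²) − D)/v².
√(D² + v²x²) = √(0.0113² + 0.114² × 32.9²) = 3.751; v² = 0.012996.
t = (3.751 − 0.0113)/0.012996 = 288 days (vs. the pure-advection estimate x/v = 289 d).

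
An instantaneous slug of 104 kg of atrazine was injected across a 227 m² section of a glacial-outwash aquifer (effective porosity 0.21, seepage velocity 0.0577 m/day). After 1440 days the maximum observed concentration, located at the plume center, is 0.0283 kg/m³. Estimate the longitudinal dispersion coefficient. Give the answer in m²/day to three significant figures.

At the plume center C_max = M/(n_e·A·√(4πDt)), so D = M²/(4πt·(n_e·A·C_max)²).
n_e·A·C_max = 0.21 × 227 × 0.0283 = 1.349 kg/m.
D = 104²/(4π × 1440 × 1.349²) = 0.328 m²/day.

0.328 m²/day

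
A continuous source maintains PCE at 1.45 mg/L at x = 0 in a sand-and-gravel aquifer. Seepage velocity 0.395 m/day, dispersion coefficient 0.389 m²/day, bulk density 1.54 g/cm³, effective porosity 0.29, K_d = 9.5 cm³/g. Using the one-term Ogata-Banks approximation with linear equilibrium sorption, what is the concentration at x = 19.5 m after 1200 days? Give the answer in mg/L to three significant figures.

0.0114 mg/L

Retardation factor R = 1 + ρ_b·K_d/n = 1 + 1.54 × 9.5/0.29 = 51.45.
Sorption retards both mechanisms: v_R = v/R = 0.007677 m/day, D_R = D/R = 0.007561 m²/day.
v_R·t = 0.007677 × 1200 = 9.2124 m; 2√(D_R t) = 6.024 m; argument = (19.5 − 9.2124)/6.024 = 1.708.
C = C₀ × ½·erfc(1.708) = 1.45 × 0.007857 = 0.0114 mg/L.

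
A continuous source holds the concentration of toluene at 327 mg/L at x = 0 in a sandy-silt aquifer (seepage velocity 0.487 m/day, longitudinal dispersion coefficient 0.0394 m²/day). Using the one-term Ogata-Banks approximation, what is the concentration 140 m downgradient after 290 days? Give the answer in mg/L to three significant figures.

197 mg/L

For a continuous step input, C/C₀ ≈ ½·erfc((x−vt)/(2√(Dt))).
vt = 0.487 × 290 = 141.23 m and 2√(Dt) = 2√(0.0394 × 290) = 6.760 m.
Argument (x−vt)/(2√(Dt)) = (140 − 141.23)/6.760 = -0.1820; ½·erfc(-0.1820) = 0.6016.
C = 327 × 0.6016 = 197 mg/L.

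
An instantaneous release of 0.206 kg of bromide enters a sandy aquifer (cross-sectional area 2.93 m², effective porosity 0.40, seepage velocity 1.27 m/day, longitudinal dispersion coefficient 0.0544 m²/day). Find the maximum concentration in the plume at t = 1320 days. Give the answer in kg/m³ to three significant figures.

0.00585 kg/m³

The peak of an instantaneous 1D plume sits at x = vt; there the Gaussian factor is 1 and C_max = M/(n_e·A·√(4πDt)), where n_e·A is the pore area the mass is dissolved in.
√(4πDt) = √(4π × 0.0544 × 1320) = 30.04 m, so C_max = 0.206/(0.40 × 2.93 × 30.04) = 0.00585 kg/m³.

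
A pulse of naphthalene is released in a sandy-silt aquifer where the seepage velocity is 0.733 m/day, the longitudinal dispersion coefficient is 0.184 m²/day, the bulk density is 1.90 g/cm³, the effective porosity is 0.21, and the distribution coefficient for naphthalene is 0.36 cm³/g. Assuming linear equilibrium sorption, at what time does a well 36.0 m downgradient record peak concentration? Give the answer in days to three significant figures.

Retardation factor R = 1 + ρ_b·K_d/n = 1 + 1.90 × 0.36/0.21 = 4.257.
Sorption retards both mechanisms: v_R = v/R = 0.1722 m/day, D_R = D/R = 0.04322 m²/day.
Peak time from v_R²t² + 2D_R t − x² = 0: t = (√(D_R² + v_R²x²) − D_R)/v_R².
√(D_R² + v_R²x²) = √(0.04322² + 0.1722² × 36.0²) = 6.199; v_R² = 0.02965.
t = (6.199 − 0.04322)/0.02965 = 208 days.

208 days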